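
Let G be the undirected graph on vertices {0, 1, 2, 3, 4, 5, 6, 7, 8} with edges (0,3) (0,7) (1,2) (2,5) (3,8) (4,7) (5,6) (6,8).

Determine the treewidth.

1

A width-1 tree decomposition is:
Bags: B1 = {1, 2}  B2 = {2, 5}  B3 = {5, 6}  B4 = {6, 8}  B5 = {3, 8}  B6 = {0, 3}  B7 = {0, 7}  B8 = {4, 7}
Tree: B1–B2, B2–B3, B3–B4, B4–B5, B5–B6, B6–B7, B7–B8
Every bag has size at most 2, so the width is 2 − 1 = 1 and tw(G) ≤ 1. G has an edge, so its treewidth is at least 1. Therefore the treewidth is 1.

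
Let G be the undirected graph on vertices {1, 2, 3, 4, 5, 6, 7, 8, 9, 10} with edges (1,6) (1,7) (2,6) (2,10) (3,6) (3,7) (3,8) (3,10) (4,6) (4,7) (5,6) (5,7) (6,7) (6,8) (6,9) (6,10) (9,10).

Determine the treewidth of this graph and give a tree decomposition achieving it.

Treewidth 2.
One such decomposition:
Bags: B1 = {3, 6, 8}  B2 = {3, 6, 7}  B3 = {4, 6, 7}  B4 = {3, 6, 10}  B5 = {5, 6, 7}  B6 = {6, 9, 10}  B7 = {1, 6, 7}  B8 = {2, 6, 10}
Tree: B1–B2, B2–B3, B2–B4, B3–B5, B4–B6, B3–B7, B6–B8

Each bag holds 3 vertices, so the decomposition has width 2, which upper-bounds the treewidth. Conversely, {2, 6, 10} is a clique of size 3, and the vertices of any clique must share a bag in every tree decomposition; so some bag has ≥ 3 vertices and tw(G) ≥ 2. The upper and lower bounds meet at 2, so that is the treewidth.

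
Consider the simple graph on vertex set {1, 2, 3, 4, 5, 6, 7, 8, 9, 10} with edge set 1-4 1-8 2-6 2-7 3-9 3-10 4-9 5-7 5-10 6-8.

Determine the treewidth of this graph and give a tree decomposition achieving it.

Every bag has size at most 3, so the width is 3 − 1 = 2 and tw(G) ≤ 2. Since 9–3–10–5–7–2–6–8–1–4–9 is a cycle in G, G is not acyclic. Forests are exactly the graphs of treewidth ≤ 1, so tw(G) ≥ 2. The upper and lower bounds meet at 2, so that is the treewidth.

Treewidth 2.
One optimal decomposition is:
Bags: B1 = {3, 9, 10}  B2 = {5, 9, 10}  B3 = {5, 7, 9}  B4 = {2, 7, 9}  B5 = {2, 6, 9}  B6 = {6, 8, 9}  B7 = {1, 8, 9}  B8 = {1, 4, 9}
Tree: B1–B2, B2–B3, B3–B4, B4–B5, B5–B6, B6–B7, B7–B8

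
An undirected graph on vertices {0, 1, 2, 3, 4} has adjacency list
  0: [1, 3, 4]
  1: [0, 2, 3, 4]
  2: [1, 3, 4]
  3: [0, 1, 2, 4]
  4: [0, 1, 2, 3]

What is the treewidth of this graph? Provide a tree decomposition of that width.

Treewidth 3.
One such decomposition:
Bags: B1 = {1, 2, 3, 4}  B2 = {0, 1, 3, 4}
Tree: B1–B2

Each bag holds 4 vertices, so the decomposition has width 3, which upper-bounds the treewidth. For the lower bound, the 4 vertices {0, 1, 3, 4} are pairwise adjacent, and any tree decomposition puts a clique entirely inside one bag — forcing width ≥ 3. Hence tw(G) = 3 exactly.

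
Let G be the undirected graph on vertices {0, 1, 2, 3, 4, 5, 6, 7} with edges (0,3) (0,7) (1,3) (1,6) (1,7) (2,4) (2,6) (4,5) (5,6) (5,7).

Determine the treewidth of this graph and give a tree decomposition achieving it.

Each bag holds 3 vertices, so the decomposition has width 2, which upper-bounds the treewidth. For the lower bound, G contains the cycle 4–2–6–5–4, so G is not a forest; only forests have treewidth ≤ 1, hence tw(G) ≥ 2. The upper and lower bounds meet at 2, so that is the treewidth.

Treewidth 2.
Bags: B1 = {2, 4, 5}  B2 = {2, 5, 6}  B3 = {5, 6, 7}  B4 = {1, 6, 7}  B5 = {0, 1, 7}  B6 = {0, 1, 3}
Tree: B1–B2, B2–B3, B3–B4, B4–B5, B5–B6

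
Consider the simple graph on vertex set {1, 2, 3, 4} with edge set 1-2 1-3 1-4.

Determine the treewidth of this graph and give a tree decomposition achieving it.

The largest bag has 2 vertices, giving width 1; this decomposition certifies tw(G) ≤ 1. Since G has at least one edge (e.g. 1–3), it is not an edgeless graph, so tw(G) ≥ 1. Hence tw(G) = 1 exactly.

Treewidth 1.
Bags: B1 = {1, 3}  B2 = {1, 4}  B3 = {1, 2}
Tree: B1–B2, B1–B3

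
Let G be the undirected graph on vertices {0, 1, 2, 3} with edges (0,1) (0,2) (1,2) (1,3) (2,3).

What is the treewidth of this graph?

A width-2 tree decomposition is:
Bags: B1 = {1, 2, 3}  B2 = {0, 1, 2}
Tree: B1–B2
Every bag has size at most 3, so the width is 3 − 1 = 2 and tw(G) ≤ 2. Conversely, {0, 1, 2} is a clique of size 3, and the vertices of any clique must share a bag in every tree decomposition; so some bag has ≥ 3 vertices and tw(G) ≥ 2. The upper and lower bounds meet at 2, so that is the treewidth.

2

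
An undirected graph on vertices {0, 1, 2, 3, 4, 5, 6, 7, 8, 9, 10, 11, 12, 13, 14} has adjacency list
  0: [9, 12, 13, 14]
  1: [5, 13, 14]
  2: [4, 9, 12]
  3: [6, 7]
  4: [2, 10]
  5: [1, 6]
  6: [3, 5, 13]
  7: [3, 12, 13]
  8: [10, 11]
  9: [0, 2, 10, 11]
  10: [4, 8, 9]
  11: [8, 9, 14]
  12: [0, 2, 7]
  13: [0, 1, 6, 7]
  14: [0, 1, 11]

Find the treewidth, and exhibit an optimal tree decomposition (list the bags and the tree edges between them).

The largest bag has 4 vertices, giving width 3; this decomposition certifies tw(G) ≤ 3. For the lower bound: the 4 vertex sets {4,8,10}, {11}, {9}, {0,2,12,14} are disjoint, each induces a connected subgraph, and every pair is joined by at least one edge of G. Contracting each set to a single vertex therefore yields K_{4} as a minor, and since treewidth is minor-monotone, tw(G) ≥ tw(K_{4}) = 3. The upper and lower bounds meet at 3, so that is the treewidth.

Treewidth 3.
One optimal decomposition is:
Bags: B1 = {4, 8, 10, 11}  B2 = {4, 9, 10, 11}  B3 = {2, 4, 9, 11}  B4 = {2, 9, 11, 14}  B5 = {0, 2, 9, 14}  B6 = {0, 2, 12, 14}  B7 = {0, 1, 12, 14}  B8 = {0, 1, 12, 13}  B9 = {1, 7, 12, 13}  B10 = {1, 5, 7, 13}  B11 = {5, 6, 7, 13}  B12 = {3, 5, 6, 7}
Tree: B1–B2, B2–B3, B3–B4, B4–B5, B5–B6, B6–B7, B7–B8, B8–B9, B9–B10, B10–B11, B11–B12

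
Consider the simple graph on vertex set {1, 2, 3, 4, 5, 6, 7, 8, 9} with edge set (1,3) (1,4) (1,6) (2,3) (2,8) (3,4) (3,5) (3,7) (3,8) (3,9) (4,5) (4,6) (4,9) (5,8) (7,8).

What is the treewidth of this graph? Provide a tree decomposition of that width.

Each bag holds 3 vertices, so the decomposition has width 2, which upper-bounds the treewidth. On the other hand G contains the 3-clique {2, 3, 8}. A clique must lie in a single bag of any decomposition, so no decomposition can have width below 2. The upper and lower bounds meet at 2, so that is the treewidth.

Treewidth 2.
Bags: B1 = {3, 4, 5}  B2 = {3, 5, 8}  B3 = {1, 3, 4}  B4 = {3, 4, 9}  B5 = {1, 4, 6}  B6 = {2, 3, 8}  B7 = {3, 7, 8}
Tree: B1–B2, B1–B3, B3–B4, B3–B5, B2–B6, B6–B7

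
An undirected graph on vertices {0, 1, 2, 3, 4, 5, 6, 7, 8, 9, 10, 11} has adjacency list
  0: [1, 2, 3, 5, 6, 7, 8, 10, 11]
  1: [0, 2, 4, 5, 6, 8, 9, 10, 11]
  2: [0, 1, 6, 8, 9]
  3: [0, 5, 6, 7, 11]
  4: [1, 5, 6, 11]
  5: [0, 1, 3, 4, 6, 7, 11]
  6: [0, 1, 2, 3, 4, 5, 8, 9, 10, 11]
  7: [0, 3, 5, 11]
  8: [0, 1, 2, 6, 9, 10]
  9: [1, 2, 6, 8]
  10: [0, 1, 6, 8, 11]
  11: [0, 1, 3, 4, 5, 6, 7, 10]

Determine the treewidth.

A width-4 tree decomposition is:
Bags: B1 = {0, 1, 5, 6, 11}  B2 = {1, 4, 5, 6, 11}  B3 = {0, 3, 5, 6, 11}  B4 = {0, 1, 6, 10, 11}  B5 = {0, 1, 6, 8, 10}  B6 = {0, 1, 2, 6, 8}  B7 = {0, 3, 5, 7, 11}  B8 = {1, 2, 6, 8, 9}
Tree: B1–B2, B1–B3, B1–B4, B4–B5, B5–B6, B3–B7, B6–B8
The largest bag has 5 vertices, giving width 4; this decomposition certifies tw(G) ≤ 4. On the other hand G contains the 5-clique {0, 1, 2, 6, 8}. A clique must lie in a single bag of any decomposition, so no decomposition can have width below 4. Therefore the treewidth is 4.

4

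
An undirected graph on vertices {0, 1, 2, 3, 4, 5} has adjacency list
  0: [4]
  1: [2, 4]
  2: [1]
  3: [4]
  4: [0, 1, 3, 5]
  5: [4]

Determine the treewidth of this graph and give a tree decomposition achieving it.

Treewidth 1.
One optimal decomposition is:
Bags: B1 = {4, 5}  B2 = {3, 4}  B3 = {1, 4}  B4 = {0, 4}  B5 = {1, 2}
Tree: B1–B2, B2–B3, B3–B4, B3–B5

Every bag has size at most 2, so the width is 2 − 1 = 1 and tw(G) ≤ 1. G has an edge, so its treewidth is at least 1. Therefore the treewidth is 1.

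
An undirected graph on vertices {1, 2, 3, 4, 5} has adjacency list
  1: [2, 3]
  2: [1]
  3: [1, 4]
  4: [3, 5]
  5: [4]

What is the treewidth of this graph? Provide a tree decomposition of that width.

Each bag holds 2 vertices, so the decomposition has width 1, which upper-bounds the treewidth. Since G has at least one edge (e.g. 5–4), it is not an edgeless graph, so tw(G) ≥ 1. Therefore the treewidth is 1.

Treewidth 1.
One such decomposition:
Bags: B1 = {4, 5}  B2 = {3, 4}  B3 = {1, 3}  B4 = {1, 2}
Tree: B1–B2, B2–B3, B3–B4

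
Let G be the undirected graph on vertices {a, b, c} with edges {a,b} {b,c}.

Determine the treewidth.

A width-1 tree decomposition is:
Bags: B1 = {b, c}  B2 = {a, b}
Tree: B1–B2
Every bag has size at most 2, so the width is 2 − 1 = 1 and tw(G) ≤ 1. Any graph with an edge has treewidth ≥ 1, and G has the edge b–c. Therefore the treewidth is 1.

1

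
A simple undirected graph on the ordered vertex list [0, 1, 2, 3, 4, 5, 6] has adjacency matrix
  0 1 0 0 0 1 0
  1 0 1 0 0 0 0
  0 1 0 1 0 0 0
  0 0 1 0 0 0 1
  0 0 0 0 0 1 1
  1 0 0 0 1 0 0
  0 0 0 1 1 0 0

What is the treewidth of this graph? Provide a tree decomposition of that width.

Treewidth 2.
Bags: B1 = {4, 5, 6}  B2 = {3, 5, 6}  B3 = {2, 3, 5}  B4 = {1, 2, 5}  B5 = {0, 1, 5}
Tree: B1–B2, B2–B3, B3–B4, B4–B5

Every bag has size at most 3, so the width is 3 − 1 = 2 and tw(G) ≤ 2. Since 5–4–6–3–2–1–0–5 is a cycle in G, G is not acyclic. Forests are exactly the graphs of treewidth ≤ 1, so tw(G) ≥ 2. Therefore the treewidth is 2.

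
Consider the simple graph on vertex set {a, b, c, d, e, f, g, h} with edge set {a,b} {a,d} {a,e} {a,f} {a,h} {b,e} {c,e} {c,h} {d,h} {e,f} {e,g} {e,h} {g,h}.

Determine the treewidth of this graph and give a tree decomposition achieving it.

Treewidth 2.
Bags: B1 = {a, b, e}  B2 = {a, e, f}  B3 = {a, e, h}  B4 = {a, d, h}  B5 = {e, g, h}  B6 = {c, e, h}
Tree: B1–B2, B1–B3, B3–B4, B3–B5, B3–B6

The largest bag has 3 vertices, giving width 2; this decomposition certifies tw(G) ≤ 2. On the other hand G contains the 3-clique {a, d, h}. A clique must lie in a single bag of any decomposition, so no decomposition can have width below 2. Hence tw(G) = 2 exactly.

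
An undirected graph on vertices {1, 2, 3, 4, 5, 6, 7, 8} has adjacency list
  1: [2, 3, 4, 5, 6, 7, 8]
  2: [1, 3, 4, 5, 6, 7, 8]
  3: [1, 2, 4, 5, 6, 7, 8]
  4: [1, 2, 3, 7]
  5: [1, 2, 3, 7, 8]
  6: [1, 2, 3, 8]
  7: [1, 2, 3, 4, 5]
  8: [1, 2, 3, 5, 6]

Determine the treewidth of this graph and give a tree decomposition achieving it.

The largest bag has 5 vertices, giving width 4; this decomposition certifies tw(G) ≤ 4. For the lower bound, the 5 vertices {1, 2, 3, 4, 7} are pairwise adjacent, and any tree decomposition puts a clique entirely inside one bag — forcing width ≥ 4. Hence tw(G) = 4 exactly.

Treewidth 4.
One optimal decomposition is:
Bags: B1 = {1, 2, 3, 5, 8}  B2 = {1, 2, 3, 5, 7}  B3 = {1, 2, 3, 6, 8}  B4 = {1, 2, 3, 4, 7}
Tree: B1–B2, B1–B3, B2–B4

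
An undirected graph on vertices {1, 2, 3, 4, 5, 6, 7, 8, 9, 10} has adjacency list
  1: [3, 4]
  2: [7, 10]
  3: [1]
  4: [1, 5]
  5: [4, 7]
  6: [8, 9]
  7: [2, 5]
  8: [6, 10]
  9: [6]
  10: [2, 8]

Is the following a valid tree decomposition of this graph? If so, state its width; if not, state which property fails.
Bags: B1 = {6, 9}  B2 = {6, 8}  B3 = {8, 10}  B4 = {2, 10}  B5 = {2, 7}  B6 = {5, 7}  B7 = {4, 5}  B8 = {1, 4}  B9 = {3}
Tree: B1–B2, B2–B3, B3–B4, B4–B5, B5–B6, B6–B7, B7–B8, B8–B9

No — edge (1,3) lies in no bag.

A tree decomposition must satisfy three properties: every vertex lies in some bag; for every edge, both endpoints lie together in some bag; and for every vertex, the bags containing it form a connected subtree. Here edge (1,3) lies in no bag, so the decomposition is invalid.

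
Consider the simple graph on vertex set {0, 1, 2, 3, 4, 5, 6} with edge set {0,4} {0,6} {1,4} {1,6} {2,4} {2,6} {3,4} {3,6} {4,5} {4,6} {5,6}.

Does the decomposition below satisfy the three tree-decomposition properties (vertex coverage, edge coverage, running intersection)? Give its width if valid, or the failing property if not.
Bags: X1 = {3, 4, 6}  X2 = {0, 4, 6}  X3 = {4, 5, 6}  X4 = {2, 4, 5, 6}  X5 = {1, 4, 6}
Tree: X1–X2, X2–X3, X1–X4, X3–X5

No — bags containing vertex 5 are not connected in the tree.

A tree decomposition must satisfy three properties: every vertex lies in some bag; for every edge, both endpoints lie together in some bag; and for every vertex, the bags containing it form a connected subtree. Here bags containing vertex 5 are not connected in the tree, so the decomposition is invalid.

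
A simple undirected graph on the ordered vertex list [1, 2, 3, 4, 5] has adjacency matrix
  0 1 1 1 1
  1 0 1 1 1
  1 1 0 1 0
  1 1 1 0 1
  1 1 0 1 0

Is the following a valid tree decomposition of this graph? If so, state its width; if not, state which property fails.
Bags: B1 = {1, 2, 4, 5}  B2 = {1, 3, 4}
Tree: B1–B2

No — edge (2,3) lies in no bag.

A tree decomposition must satisfy three properties: every vertex lies in some bag; for every edge, both endpoints lie together in some bag; and for every vertex, the bags containing it form a connected subtree. Here edge (2,3) lies in no bag, so the decomposition is invalid.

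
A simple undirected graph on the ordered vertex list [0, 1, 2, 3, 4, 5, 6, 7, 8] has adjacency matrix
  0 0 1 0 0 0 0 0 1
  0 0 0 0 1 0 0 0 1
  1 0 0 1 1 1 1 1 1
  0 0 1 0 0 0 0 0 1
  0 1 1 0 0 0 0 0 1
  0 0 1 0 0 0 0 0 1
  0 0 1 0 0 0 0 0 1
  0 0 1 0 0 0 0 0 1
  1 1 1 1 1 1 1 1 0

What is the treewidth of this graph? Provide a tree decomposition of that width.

Every bag has size at most 3, so the width is 3 − 1 = 2 and tw(G) ≤ 2. For the lower bound, the 3 vertices {1, 4, 8} are pairwise adjacent, and any tree decomposition puts a clique entirely inside one bag — forcing width ≥ 2. Combining the bounds, tw(G) = 2.

Treewidth 2.
Bags: B1 = {2, 5, 8}  B2 = {2, 4, 8}  B3 = {2, 6, 8}  B4 = {2, 7, 8}  B5 = {0, 2, 8}  B6 = {2, 3, 8}  B7 = {1, 4, 8}
Tree: B1–B2, B1–B3, B2–B4, B1–B5, B4–B6, B2–B7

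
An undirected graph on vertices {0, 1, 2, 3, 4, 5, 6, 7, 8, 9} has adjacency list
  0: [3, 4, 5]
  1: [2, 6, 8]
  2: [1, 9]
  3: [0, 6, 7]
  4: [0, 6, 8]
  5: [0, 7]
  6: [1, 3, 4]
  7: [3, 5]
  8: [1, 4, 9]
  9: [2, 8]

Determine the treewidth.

A width-2 tree decomposition is:
Bags: B1 = {0, 5, 7}  B2 = {0, 3, 7}  B3 = {0, 3, 4}  B4 = {3, 4, 6}  B5 = {4, 6, 8}  B6 = {1, 6, 8}  B7 = {1, 8, 9}  B8 = {1, 2, 9}
Tree: B1–B2, B2–B3, B3–B4, B4–B5, B5–B6, B6–B7, B7–B8
Each bag holds 3 vertices, so the decomposition has width 2, which upper-bounds the treewidth. The edges 5–7–3–0–5 form a cycle, so G is not a tree and its treewidth is at least 2. The upper and lower bounds meet at 2, so that is the treewidth.

2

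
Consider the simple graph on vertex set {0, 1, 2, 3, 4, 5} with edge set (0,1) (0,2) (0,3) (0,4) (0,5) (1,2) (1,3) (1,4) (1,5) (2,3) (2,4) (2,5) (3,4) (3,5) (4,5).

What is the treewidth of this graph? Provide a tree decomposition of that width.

With just one bag of size 6, the width is 6 − 1 = 5, so tw(G) ≤ 5. On the other hand G contains the 6-clique {0, 1, 2, 3, 4, 5}. A clique must lie in a single bag of any decomposition, so no decomposition can have width below 5. Therefore the treewidth is 5.

Treewidth 5.
One such decomposition:
Bags: B1 = {0, 1, 2, 3, 4, 5}
Tree: (single bag)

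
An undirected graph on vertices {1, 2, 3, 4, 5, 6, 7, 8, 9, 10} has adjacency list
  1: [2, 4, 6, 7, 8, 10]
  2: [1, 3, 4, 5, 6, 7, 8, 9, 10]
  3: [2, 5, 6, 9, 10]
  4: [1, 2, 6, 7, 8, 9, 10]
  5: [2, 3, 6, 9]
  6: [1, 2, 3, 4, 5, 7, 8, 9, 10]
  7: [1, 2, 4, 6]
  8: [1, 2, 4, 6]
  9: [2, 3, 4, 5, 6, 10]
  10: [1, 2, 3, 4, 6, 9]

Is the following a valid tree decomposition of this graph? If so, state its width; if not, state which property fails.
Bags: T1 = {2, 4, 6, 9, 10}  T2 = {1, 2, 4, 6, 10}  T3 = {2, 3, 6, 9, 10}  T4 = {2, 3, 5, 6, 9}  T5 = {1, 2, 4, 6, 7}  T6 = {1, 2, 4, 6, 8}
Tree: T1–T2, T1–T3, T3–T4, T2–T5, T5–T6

Vertex coverage: the bags together contain {1, 2, 3, 4, 5, 6, 7, 8, 9, 10}, the full vertex set. Edge coverage: each edge of G has both endpoints in at least one bag. Running intersection: for every vertex, the bags containing it form a connected subtree. All three properties hold, so this is a valid tree decomposition of width max|bag| − 1 = 4, and hence tw(G) ≤ 4.

Yes; width 4.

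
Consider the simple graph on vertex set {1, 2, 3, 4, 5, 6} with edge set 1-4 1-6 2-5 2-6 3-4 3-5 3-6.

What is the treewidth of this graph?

2

A width-2 tree decomposition is:
Bags: B1 = {2, 3, 5}  B2 = {2, 3, 6}  B3 = {3, 4, 6}  B4 = {1, 4, 6}
Tree: B1–B2, B2–B3, B3–B4
The largest bag has 3 vertices, giving width 2; this decomposition certifies tw(G) ≤ 2. For the lower bound, G contains the cycle 5–2–6–3–5, so G is not a forest; only forests have treewidth ≤ 1, hence tw(G) ≥ 2. Combining the bounds, tw(G) = 2.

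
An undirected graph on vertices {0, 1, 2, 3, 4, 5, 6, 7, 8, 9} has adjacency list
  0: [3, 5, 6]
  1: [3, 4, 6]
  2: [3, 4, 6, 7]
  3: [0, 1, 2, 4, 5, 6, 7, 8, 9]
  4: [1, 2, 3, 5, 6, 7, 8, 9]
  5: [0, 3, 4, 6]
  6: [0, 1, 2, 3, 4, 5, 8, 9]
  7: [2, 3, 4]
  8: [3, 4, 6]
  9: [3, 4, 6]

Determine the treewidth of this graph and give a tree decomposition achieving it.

Treewidth 3.
Bags: B1 = {1, 3, 4, 6}  B2 = {3, 4, 5, 6}  B3 = {2, 3, 4, 6}  B4 = {2, 3, 4, 7}  B5 = {3, 4, 6, 8}  B6 = {3, 4, 6, 9}  B7 = {0, 3, 5, 6}
Tree: B1–B2, B1–B3, B3–B4, B2–B5, B2–B6, B2–B7

Every bag has size at most 4, so the width is 4 − 1 = 3 and tw(G) ≤ 3. On the other hand G contains the 4-clique {0, 3, 5, 6}. A clique must lie in a single bag of any decomposition, so no decomposition can have width below 3. Therefore the treewidth is 3.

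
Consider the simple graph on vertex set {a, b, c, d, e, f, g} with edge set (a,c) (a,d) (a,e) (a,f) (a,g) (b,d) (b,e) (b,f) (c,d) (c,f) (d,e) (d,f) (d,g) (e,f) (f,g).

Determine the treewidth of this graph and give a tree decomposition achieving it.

The largest bag has 4 vertices, giving width 3; this decomposition certifies tw(G) ≤ 3. Conversely, {a, d, f, g} is a clique of size 4, and the vertices of any clique must share a bag in every tree decomposition; so some bag has ≥ 4 vertices and tw(G) ≥ 3. Combining the bounds, tw(G) = 3.

Treewidth 3.
Bags: B1 = {a, d, e, f}  B2 = {a, c, d, f}  B3 = {a, d, f, g}  B4 = {b, d, e, f}
Tree: B1–B2, B1–B3, B1–B4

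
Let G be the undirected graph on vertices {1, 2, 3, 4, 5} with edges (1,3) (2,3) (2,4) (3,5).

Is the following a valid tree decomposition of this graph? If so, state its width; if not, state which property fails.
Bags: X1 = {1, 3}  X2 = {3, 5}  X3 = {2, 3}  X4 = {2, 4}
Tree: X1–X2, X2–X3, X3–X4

Vertex coverage: the bags together contain {1, 2, 3, 4, 5}, the full vertex set. Edge coverage: each edge of G has both endpoints in at least one bag. Running intersection: for every vertex, the bags containing it form a connected subtree. All three properties hold, so this is a valid tree decomposition of width max|bag| − 1 = 1, and hence tw(G) ≤ 1.

Yes; width 1.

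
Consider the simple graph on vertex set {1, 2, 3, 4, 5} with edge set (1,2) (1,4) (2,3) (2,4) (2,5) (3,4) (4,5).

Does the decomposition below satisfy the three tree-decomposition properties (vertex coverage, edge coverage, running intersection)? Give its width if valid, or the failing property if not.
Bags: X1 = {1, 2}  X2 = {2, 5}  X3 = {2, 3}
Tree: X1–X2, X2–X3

No — vertex 4 appears in no bag.

A tree decomposition must satisfy three properties: every vertex lies in some bag; for every edge, both endpoints lie together in some bag; and for every vertex, the bags containing it form a connected subtree. Here vertex 4 appears in no bag, so the decomposition is invalid.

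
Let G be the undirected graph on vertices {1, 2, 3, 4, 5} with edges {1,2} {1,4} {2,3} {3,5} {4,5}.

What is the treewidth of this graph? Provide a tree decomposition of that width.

Each bag holds 3 vertices, so the decomposition has width 2, which upper-bounds the treewidth. Since 2–1–4–5–3–2 is a cycle in G, G is not acyclic. Forests are exactly the graphs of treewidth ≤ 1, so tw(G) ≥ 2. Therefore the treewidth is 2.

Treewidth 2.
One optimal decomposition is:
Bags: B1 = {1, 2, 4}  B2 = {2, 4, 5}  B3 = {2, 3, 5}
Tree: B1–B2, B2–B3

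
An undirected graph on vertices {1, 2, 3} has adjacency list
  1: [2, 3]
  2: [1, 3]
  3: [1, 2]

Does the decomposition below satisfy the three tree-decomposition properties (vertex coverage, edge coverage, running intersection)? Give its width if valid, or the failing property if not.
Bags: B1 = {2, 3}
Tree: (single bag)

No — vertex 1 appears in no bag.

A tree decomposition must satisfy three properties: every vertex lies in some bag; for every edge, both endpoints lie together in some bag; and for every vertex, the bags containing it form a connected subtree. Here vertex 1 appears in no bag, so the decomposition is invalid.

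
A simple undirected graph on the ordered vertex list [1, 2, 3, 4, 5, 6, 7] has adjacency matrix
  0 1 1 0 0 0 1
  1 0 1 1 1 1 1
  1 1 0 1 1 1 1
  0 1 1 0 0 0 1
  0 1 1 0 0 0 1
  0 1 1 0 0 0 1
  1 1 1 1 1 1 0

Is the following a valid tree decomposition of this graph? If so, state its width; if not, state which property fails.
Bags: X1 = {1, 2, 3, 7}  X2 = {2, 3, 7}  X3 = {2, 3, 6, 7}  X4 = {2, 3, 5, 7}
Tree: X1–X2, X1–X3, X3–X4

A tree decomposition must satisfy three properties: every vertex lies in some bag; for every edge, both endpoints lie together in some bag; and for every vertex, the bags containing it form a connected subtree. Here vertex 4 appears in no bag, so the decomposition is invalid.

No — vertex 4 appears in no bag.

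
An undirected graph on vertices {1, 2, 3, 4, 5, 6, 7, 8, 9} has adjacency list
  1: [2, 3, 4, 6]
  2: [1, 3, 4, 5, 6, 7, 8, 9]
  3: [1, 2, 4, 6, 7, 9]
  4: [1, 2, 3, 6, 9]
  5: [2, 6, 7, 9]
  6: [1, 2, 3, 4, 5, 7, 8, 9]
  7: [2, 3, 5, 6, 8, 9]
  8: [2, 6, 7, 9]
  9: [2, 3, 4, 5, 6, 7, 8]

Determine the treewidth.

4

A width-4 tree decomposition is:
Bags: B1 = {2, 6, 7, 8, 9}  B2 = {2, 5, 6, 7, 9}  B3 = {2, 3, 6, 7, 9}  B4 = {2, 3, 4, 6, 9}  B5 = {1, 2, 3, 4, 6}
Tree: B1–B2, B2–B3, B3–B4, B4–B5
Every bag has size at most 5, so the width is 5 − 1 = 4 and tw(G) ≤ 4. Conversely, {1, 2, 3, 4, 6} is a clique of size 5, and the vertices of any clique must share a bag in every tree decomposition; so some bag has ≥ 5 vertices and tw(G) ≥ 4. Combining the bounds, tw(G) = 4.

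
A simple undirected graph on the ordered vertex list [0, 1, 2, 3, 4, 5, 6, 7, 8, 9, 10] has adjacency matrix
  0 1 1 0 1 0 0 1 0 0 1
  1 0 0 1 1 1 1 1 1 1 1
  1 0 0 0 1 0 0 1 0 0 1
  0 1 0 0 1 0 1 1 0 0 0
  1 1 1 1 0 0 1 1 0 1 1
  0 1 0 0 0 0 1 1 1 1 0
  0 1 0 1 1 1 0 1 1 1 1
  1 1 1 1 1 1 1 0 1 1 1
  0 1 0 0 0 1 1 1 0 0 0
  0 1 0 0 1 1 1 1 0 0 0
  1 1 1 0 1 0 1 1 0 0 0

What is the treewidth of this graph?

A width-4 tree decomposition is:
Bags: B1 = {1, 4, 6, 7, 9}  B2 = {1, 5, 6, 7, 9}  B3 = {1, 3, 4, 6, 7}  B4 = {1, 4, 6, 7, 10}  B5 = {1, 5, 6, 7, 8}  B6 = {0, 1, 4, 7, 10}  B7 = {0, 2, 4, 7, 10}
Tree: B1–B2, B1–B3, B1–B4, B2–B5, B4–B6, B6–B7
Each bag holds 5 vertices, so the decomposition has width 4, which upper-bounds the treewidth. For the lower bound, the 5 vertices {0, 1, 4, 7, 10} are pairwise adjacent, and any tree decomposition puts a clique entirely inside one bag — forcing width ≥ 4. Therefore the treewidth is 4.

4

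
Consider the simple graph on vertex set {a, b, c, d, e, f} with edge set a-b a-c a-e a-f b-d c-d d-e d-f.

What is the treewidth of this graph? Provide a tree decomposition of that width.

Treewidth 2.
Bags: B1 = {a, d, e}  B2 = {a, c, d}  B3 = {a, b, d}  B4 = {a, d, f}
Tree: B1–B2, B2–B3, B3–B4

Every bag has size at most 3, so the width is 3 − 1 = 2 and tw(G) ≤ 2. Since d–e–a–c–d is a cycle in G, G is not acyclic. Forests are exactly the graphs of treewidth ≤ 1, so tw(G) ≥ 2. Therefore the treewidth is 2.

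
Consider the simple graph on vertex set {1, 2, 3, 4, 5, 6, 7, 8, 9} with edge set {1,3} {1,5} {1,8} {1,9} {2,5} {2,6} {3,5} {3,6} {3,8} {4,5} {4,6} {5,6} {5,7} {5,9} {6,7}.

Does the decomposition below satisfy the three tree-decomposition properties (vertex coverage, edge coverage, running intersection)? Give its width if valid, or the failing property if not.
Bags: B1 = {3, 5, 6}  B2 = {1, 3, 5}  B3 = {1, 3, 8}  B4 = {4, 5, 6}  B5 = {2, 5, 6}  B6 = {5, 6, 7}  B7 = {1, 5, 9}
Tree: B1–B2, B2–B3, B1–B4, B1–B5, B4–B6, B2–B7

Every vertex of G appears in some bag (union = {1, 2, 3, 4, 5, 6, 7, 8, 9}); every edge is covered by a bag; and for each vertex v the set of bags containing v is connected in the bag tree. The decomposition is therefore valid. The largest bag has 3 vertices, so the width is 2.

Yes; width 2.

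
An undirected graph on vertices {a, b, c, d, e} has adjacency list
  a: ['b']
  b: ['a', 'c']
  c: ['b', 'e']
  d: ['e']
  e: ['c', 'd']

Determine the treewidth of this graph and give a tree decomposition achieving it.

Each bag holds 2 vertices, so the decomposition has width 1, which upper-bounds the treewidth. Any graph with an edge has treewidth ≥ 1, and G has the edge a–b. Therefore the treewidth is 1.

Treewidth 1.
Bags: B1 = {a, b}  B2 = {b, c}  B3 = {c, e}  B4 = {d, e}
Tree: B1–B2, B2–B3, B3–B4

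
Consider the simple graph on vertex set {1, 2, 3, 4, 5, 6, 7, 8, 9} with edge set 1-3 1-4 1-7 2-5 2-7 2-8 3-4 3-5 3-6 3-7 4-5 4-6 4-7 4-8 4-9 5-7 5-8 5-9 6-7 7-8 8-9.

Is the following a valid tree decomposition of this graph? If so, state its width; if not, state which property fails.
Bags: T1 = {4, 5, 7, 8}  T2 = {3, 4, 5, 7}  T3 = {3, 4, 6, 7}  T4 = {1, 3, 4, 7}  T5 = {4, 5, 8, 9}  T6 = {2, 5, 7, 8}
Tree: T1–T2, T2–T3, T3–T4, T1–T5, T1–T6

Yes; width 3.

Every vertex of G appears in some bag (union = {1, 2, 3, 4, 5, 6, 7, 8, 9}); every edge is covered by a bag; and for each vertex v the set of bags containing v is connected in the bag tree. The decomposition is therefore valid. The largest bag has 4 vertices, so the width is 3.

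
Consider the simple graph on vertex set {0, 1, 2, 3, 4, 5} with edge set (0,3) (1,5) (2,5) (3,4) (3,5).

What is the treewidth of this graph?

1

A width-1 tree decomposition is:
Bags: B1 = {3, 5}  B2 = {1, 5}  B3 = {0, 3}  B4 = {3, 4}  B5 = {2, 5}
Tree: B1–B2, B1–B3, B1–B4, B1–B5
Every bag has size at most 2, so the width is 2 − 1 = 1 and tw(G) ≤ 1. Since G has at least one edge (e.g. 3–5), it is not an edgeless graph, so tw(G) ≥ 1. Combining the bounds, tw(G) = 1.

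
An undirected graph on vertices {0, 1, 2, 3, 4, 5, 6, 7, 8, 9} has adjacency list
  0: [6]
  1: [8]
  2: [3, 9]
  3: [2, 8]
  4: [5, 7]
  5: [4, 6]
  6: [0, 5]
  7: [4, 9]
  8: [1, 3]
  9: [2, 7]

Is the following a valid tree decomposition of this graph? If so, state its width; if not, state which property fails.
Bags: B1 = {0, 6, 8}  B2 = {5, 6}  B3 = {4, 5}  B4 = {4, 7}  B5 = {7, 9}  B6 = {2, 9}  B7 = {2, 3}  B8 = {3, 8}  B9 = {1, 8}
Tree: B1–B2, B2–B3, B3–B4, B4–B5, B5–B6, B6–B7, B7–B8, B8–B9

A tree decomposition must satisfy three properties: every vertex lies in some bag; for every edge, both endpoints lie together in some bag; and for every vertex, the bags containing it form a connected subtree. Here bags containing vertex 8 are not connected in the tree, so the decomposition is invalid.

No — bags containing vertex 8 are not connected in the tree.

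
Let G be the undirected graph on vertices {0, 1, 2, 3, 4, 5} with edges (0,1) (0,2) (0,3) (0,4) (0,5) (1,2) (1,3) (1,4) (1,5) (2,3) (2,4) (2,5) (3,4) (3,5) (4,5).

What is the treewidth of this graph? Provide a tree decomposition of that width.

With just one bag of size 6, the width is 6 − 1 = 5, so tw(G) ≤ 5. Conversely, {0, 1, 2, 3, 4, 5} is a clique of size 6, and the vertices of any clique must share a bag in every tree decomposition; so some bag has ≥ 6 vertices and tw(G) ≥ 5. Therefore the treewidth is 5.

Treewidth 5.
One optimal decomposition is:
Bags: B1 = {0, 1, 2, 3, 4, 5}
Tree: (single bag)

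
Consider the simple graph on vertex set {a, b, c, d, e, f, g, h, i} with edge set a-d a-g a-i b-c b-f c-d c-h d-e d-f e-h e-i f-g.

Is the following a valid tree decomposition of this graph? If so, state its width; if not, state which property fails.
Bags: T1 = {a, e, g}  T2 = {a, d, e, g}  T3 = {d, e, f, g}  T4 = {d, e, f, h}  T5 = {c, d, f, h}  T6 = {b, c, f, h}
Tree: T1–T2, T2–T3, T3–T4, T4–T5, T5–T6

No — vertex i appears in no bag.

A tree decomposition must satisfy three properties: every vertex lies in some bag; for every edge, both endpoints lie together in some bag; and for every vertex, the bags containing it form a connected subtree. Here vertex i appears in no bag, so the decomposition is invalid.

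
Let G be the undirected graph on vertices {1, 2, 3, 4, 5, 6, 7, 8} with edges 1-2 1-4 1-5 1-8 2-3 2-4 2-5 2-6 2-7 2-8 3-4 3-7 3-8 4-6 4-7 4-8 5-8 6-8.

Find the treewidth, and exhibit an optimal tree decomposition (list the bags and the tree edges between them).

Treewidth 3.
One optimal decomposition is:
Bags: B1 = {1, 2, 4, 8}  B2 = {2, 4, 6, 8}  B3 = {2, 3, 4, 8}  B4 = {2, 3, 4, 7}  B5 = {1, 2, 5, 8}
Tree: B1–B2, B1–B3, B3–B4, B1–B5

The largest bag has 4 vertices, giving width 3; this decomposition certifies tw(G) ≤ 3. For the lower bound, the 4 vertices {1, 2, 4, 8} are pairwise adjacent, and any tree decomposition puts a clique entirely inside one bag — forcing width ≥ 3. Therefore the treewidth is 3.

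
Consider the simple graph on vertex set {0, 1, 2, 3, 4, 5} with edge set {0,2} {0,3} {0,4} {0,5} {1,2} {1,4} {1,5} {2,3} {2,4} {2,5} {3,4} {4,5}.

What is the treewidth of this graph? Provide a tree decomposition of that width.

The largest bag has 4 vertices, giving width 3; this decomposition certifies tw(G) ≤ 3. Conversely, {0, 2, 3, 4} is a clique of size 4, and the vertices of any clique must share a bag in every tree decomposition; so some bag has ≥ 4 vertices and tw(G) ≥ 3. Therefore the treewidth is 3.

Treewidth 3.
One optimal decomposition is:
Bags: B1 = {0, 2, 3, 4}  B2 = {0, 2, 4, 5}  B3 = {1, 2, 4, 5}
Tree: B1–B2, B2–B3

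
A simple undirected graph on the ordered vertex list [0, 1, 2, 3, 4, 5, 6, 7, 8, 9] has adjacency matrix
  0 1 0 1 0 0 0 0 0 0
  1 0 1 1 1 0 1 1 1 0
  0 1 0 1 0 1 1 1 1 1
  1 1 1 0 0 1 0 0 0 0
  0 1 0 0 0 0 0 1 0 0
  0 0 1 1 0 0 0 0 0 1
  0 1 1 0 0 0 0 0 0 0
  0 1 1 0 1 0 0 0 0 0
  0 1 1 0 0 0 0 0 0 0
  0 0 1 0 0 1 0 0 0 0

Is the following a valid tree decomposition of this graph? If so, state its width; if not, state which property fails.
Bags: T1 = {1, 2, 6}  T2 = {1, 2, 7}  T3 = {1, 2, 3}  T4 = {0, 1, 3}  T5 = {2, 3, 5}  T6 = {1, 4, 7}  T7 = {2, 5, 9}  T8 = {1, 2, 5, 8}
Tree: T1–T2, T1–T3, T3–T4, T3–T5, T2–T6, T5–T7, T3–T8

No — bags containing vertex 5 are not connected in the tree.

A tree decomposition must satisfy three properties: every vertex lies in some bag; for every edge, both endpoints lie together in some bag; and for every vertex, the bags containing it form a connected subtree. Here bags containing vertex 5 are not connected in the tree, so the decomposition is invalid.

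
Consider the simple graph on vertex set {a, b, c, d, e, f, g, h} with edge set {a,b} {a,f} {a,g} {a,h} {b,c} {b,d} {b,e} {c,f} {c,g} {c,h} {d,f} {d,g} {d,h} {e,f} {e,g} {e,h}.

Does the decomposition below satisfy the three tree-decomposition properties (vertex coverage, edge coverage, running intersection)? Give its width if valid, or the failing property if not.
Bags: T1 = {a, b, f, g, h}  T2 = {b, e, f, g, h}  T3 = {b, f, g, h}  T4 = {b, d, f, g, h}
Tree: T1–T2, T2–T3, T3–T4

A tree decomposition must satisfy three properties: every vertex lies in some bag; for every edge, both endpoints lie together in some bag; and for every vertex, the bags containing it form a connected subtree. Here vertex c appears in no bag, so the decomposition is invalid.

No — vertex c appears in no bag.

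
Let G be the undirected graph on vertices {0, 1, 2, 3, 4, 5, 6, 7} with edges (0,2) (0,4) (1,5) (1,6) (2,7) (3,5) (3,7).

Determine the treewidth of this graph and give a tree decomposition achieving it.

Treewidth 1.
Bags: B1 = {1, 6}  B2 = {1, 5}  B3 = {3, 5}  B4 = {3, 7}  B5 = {2, 7}  B6 = {0, 2}  B7 = {0, 4}
Tree: B1–B2, B2–B3, B3–B4, B4–B5, B5–B6, B6–B7

The largest bag has 2 vertices, giving width 1; this decomposition certifies tw(G) ≤ 1. Any graph with an edge has treewidth ≥ 1, and G has the edge 6–1. Combining the bounds, tw(G) = 1.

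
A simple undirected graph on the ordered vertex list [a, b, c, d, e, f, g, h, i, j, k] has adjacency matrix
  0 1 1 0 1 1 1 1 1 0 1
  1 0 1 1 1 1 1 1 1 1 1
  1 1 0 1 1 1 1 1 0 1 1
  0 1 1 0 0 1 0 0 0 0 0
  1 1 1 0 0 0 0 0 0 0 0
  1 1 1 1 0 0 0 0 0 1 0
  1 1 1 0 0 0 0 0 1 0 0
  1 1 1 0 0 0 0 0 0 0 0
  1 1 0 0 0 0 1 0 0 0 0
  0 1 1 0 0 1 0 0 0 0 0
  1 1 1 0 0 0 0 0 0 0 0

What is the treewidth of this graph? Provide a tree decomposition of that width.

Treewidth 3.
One such decomposition:
Bags: B1 = {a, b, c, k}  B2 = {a, b, c, f}  B3 = {a, b, c, g}  B4 = {a, b, c, h}  B5 = {b, c, f, j}  B6 = {b, c, d, f}  B7 = {a, b, c, e}  B8 = {a, b, g, i}
Tree: B1–B2, B2–B3, B2–B4, B2–B5, B2–B6, B4–B7, B3–B8

Every bag has size at most 4, so the width is 4 − 1 = 3 and tw(G) ≤ 3. On the other hand G contains the 4-clique {b, c, d, f}. A clique must lie in a single bag of any decomposition, so no decomposition can have width below 3. Therefore the treewidth is 3.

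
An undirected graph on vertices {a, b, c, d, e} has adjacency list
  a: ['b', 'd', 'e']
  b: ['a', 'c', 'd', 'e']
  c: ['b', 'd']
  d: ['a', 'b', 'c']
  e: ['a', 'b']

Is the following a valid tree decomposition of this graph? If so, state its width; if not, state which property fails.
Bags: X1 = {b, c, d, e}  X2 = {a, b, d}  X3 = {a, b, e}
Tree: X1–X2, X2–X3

A tree decomposition must satisfy three properties: every vertex lies in some bag; for every edge, both endpoints lie together in some bag; and for every vertex, the bags containing it form a connected subtree. Here bags containing vertex e are not connected in the tree, so the decomposition is invalid.

No — bags containing vertex e are not connected in the tree.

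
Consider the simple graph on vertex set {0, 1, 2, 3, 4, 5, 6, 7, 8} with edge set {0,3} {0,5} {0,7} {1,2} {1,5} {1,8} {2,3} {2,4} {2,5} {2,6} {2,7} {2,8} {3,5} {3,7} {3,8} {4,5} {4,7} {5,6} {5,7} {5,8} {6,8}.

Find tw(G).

3

A width-3 tree decomposition is:
Bags: B1 = {2, 3, 5, 8}  B2 = {2, 3, 5, 7}  B3 = {1, 2, 5, 8}  B4 = {2, 5, 6, 8}  B5 = {0, 3, 5, 7}  B6 = {2, 4, 5, 7}
Tree: B1–B2, B1–B3, B1–B4, B2–B5, B2–B6
Every bag has size at most 4, so the width is 4 − 1 = 3 and tw(G) ≤ 3. Conversely, {0, 3, 5, 7} is a clique of size 4, and the vertices of any clique must share a bag in every tree decomposition; so some bag has ≥ 4 vertices and tw(G) ≥ 3. The upper and lower bounds meet at 3, so that is the treewidth.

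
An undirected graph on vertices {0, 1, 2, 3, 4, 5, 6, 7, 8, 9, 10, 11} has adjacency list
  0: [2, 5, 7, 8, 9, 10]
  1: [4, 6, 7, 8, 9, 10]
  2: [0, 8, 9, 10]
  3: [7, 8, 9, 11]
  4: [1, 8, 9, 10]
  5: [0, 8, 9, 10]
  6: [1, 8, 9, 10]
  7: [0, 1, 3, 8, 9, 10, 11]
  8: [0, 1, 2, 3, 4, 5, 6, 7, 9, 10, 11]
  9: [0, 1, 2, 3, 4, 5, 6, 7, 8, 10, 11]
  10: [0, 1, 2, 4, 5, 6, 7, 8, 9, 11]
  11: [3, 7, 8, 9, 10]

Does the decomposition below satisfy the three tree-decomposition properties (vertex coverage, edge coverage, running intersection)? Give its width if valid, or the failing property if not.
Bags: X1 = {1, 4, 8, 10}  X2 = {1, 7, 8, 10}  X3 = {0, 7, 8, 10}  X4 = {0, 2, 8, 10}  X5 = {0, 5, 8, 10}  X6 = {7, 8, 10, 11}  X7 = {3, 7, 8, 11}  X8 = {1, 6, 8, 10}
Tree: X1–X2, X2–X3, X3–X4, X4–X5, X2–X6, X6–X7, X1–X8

A tree decomposition must satisfy three properties: every vertex lies in some bag; for every edge, both endpoints lie together in some bag; and for every vertex, the bags containing it form a connected subtree. Here vertex 9 appears in no bag, so the decomposition is invalid.

No — vertex 9 appears in no bag.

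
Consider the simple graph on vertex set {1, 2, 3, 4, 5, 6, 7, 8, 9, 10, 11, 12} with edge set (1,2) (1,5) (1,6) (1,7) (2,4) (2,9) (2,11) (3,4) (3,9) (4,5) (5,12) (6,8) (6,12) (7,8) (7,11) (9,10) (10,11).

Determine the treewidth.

3

A width-3 tree decomposition is:
Bags: B1 = {3, 4, 9, 10}  B2 = {2, 4, 9, 10}  B3 = {2, 4, 10, 11}  B4 = {2, 4, 5, 11}  B5 = {1, 2, 5, 11}  B6 = {1, 5, 7, 11}  B7 = {1, 5, 7, 12}  B8 = {1, 6, 7, 12}  B9 = {6, 7, 8, 12}
Tree: B1–B2, B2–B3, B3–B4, B4–B5, B5–B6, B6–B7, B7–B8, B8–B9
The largest bag has 4 vertices, giving width 3; this decomposition certifies tw(G) ≤ 3. For the lower bound: the 4 vertex sets {3,9,10}, {4}, {2}, {1,5,7,11} are disjoint, each induces a connected subgraph, and every pair is joined by at least one edge of G. Contracting each set to a single vertex therefore yields K_{4} as a minor, and since treewidth is minor-monotone, tw(G) ≥ tw(K_{4}) = 3. Therefore the treewidth is 3.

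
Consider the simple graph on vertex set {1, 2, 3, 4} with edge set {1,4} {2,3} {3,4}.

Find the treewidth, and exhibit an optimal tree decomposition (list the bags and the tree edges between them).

Treewidth 1.
One such decomposition:
Bags: B1 = {3, 4}  B2 = {2, 3}  B3 = {1, 4}
Tree: B1–B2, B1–B3

Every bag has size at most 2, so the width is 2 − 1 = 1 and tw(G) ≤ 1. Any graph with an edge has treewidth ≥ 1, and G has the edge 4–3. Hence tw(G) = 1 exactly.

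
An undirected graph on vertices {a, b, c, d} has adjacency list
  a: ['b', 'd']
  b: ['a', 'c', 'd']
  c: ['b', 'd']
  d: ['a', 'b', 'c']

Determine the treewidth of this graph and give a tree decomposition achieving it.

Treewidth 2.
One such decomposition:
Bags: B1 = {a, b, d}  B2 = {b, c, d}
Tree: B1–B2

Every bag has size at most 3, so the width is 3 − 1 = 2 and tw(G) ≤ 2. Conversely, {b, c, d} is a clique of size 3, and the vertices of any clique must share a bag in every tree decomposition; so some bag has ≥ 3 vertices and tw(G) ≥ 2. Therefore the treewidth is 2.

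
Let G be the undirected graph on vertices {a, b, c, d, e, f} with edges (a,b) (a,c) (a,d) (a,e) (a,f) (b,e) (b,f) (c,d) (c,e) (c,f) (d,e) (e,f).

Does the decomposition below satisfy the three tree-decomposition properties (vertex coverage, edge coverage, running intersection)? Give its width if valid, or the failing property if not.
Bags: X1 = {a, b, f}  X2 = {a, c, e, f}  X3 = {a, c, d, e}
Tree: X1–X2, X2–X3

A tree decomposition must satisfy three properties: every vertex lies in some bag; for every edge, both endpoints lie together in some bag; and for every vertex, the bags containing it form a connected subtree. Here edge (e,b) lies in no bag, so the decomposition is invalid.

No — edge (e,b) lies in no bag.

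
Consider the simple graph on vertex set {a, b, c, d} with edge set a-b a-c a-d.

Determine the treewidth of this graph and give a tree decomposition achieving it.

Every bag has size at most 2, so the width is 2 − 1 = 1 and tw(G) ≤ 1. G has an edge, so its treewidth is at least 1. Combining the bounds, tw(G) = 1.

Treewidth 1.
One optimal decomposition is:
Bags: B1 = {a, d}  B2 = {a, c}  B3 = {a, b}
Tree: B1–B2, B1–B3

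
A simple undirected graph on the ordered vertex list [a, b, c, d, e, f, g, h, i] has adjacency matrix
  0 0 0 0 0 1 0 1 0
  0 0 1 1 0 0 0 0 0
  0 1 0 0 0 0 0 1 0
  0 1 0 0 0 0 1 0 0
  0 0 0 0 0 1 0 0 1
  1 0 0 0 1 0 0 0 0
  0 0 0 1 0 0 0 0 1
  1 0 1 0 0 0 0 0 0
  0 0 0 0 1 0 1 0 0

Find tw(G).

A width-2 tree decomposition is:
Bags: B1 = {b, c, h}  B2 = {a, b, h}  B3 = {a, b, f}  B4 = {b, e, f}  B5 = {b, e, i}  B6 = {b, g, i}  B7 = {b, d, g}
Tree: B1–B2, B2–B3, B3–B4, B4–B5, B5–B6, B6–B7
Each bag holds 3 vertices, so the decomposition has width 2, which upper-bounds the treewidth. For the lower bound, G contains the cycle b–c–h–a–f–e–i–g–d–b, so G is not a forest; only forests have treewidth ≤ 1, hence tw(G) ≥ 2. Combining the bounds, tw(G) = 2.

2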